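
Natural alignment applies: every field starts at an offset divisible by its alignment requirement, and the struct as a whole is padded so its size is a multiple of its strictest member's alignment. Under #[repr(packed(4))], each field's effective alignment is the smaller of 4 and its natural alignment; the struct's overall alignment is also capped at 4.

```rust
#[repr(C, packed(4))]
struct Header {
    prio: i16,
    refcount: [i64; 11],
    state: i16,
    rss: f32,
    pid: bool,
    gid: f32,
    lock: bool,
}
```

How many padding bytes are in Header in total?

10

@0: prio [2B, align 2] → 2
+2 pad (align 4)
@4: refcount [88B, align 4] → 92
@92: state [2B, align 2] → 94
+2 pad (align 4)
@96: rss [4B, align 4] → 100
@100: pid [1B, align 1] → 101
+3 pad (align 4)
@104: gid [4B, align 4] → 108
@108: lock [1B, align 1] → 109
+3 tail pad (align 4)
size 112, align 4
data bytes 102, size 112 → padding 10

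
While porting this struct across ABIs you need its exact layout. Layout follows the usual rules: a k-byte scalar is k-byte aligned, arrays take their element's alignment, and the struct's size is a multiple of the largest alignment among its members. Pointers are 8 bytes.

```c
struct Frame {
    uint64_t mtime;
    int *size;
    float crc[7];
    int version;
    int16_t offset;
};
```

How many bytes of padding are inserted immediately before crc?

@0: mtime [8B, align 8] → 8
@8: size [8B, align 8] → 16
@16: crc [28B, align 4] → 44

0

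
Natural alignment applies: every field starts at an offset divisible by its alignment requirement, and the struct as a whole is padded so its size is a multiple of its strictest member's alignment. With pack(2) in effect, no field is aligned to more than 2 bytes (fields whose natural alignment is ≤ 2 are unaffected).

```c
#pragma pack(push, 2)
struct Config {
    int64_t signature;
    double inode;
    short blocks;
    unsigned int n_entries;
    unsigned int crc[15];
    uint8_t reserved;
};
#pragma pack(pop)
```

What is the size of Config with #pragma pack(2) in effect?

84

0..8  signature  (8B, 2-aligned)
8..16  inode  (8B, 2-aligned)
16..18  blocks  (2B, 2-aligned)
18..22  n_entries  (4B, 2-aligned)
22..82  crc  (60B, 2-aligned)
82..83  reserved  (1B, 1-aligned)
83..84  -- tail padding (1B)
sizeof = 84, alignof = 2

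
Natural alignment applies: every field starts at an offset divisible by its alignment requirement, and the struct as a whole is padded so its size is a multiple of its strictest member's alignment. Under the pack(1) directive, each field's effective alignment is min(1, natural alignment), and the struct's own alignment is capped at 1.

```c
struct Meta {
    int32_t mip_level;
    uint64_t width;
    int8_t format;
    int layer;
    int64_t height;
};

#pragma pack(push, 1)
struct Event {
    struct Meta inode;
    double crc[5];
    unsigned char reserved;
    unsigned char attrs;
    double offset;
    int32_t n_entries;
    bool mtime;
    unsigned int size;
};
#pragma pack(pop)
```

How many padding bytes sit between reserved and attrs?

Meta: mip_level at 0 (size 4, align 4) → ends 4; pad 4 to align 8 for width; width at 8 (size 8, align 8) → ends 16; format at 16 (size 1, align 1) → ends 17; pad 3 to align 4 for layer; layer at 20 (size 4, align 4) → ends 24; height at 24 (size 8, align 8) → ends 32; total 32 bytes, alignment 8
inode at 0 (size 32, align 1) → ends 32
crc at 32 (size 40, align 1) → ends 72
reserved at 72 (size 1, align 1) → ends 73
attrs at 73 (size 1, align 1) → ends 74

0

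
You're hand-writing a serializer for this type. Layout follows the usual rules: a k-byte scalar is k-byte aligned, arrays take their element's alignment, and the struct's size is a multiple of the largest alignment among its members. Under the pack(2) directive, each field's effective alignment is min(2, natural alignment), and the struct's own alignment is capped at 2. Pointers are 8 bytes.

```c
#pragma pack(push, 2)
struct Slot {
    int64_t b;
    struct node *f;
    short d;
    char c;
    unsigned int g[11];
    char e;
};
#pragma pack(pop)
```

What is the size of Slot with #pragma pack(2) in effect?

66

@0: b [8B, align 2] → 8
@8: f [8B, align 2] → 16
@16: d [2B, align 2] → 18
@18: c [1B, align 1] → 19
+1 pad (align 2)
@20: g [44B, align 2] → 64
@64: e [1B, align 1] → 65
+1 tail pad (align 2)
size 66, align 2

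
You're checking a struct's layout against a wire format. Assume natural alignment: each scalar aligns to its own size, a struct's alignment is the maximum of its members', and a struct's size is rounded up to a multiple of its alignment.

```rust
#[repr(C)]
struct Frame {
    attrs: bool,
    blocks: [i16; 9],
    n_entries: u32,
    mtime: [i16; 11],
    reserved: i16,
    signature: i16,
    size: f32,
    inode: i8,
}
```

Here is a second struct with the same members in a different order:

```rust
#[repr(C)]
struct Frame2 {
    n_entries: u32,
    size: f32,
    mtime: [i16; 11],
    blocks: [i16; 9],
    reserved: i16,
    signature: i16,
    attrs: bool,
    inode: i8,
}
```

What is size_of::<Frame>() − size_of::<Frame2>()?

0..1  attrs  (1B, 1-aligned)
1..2  -- padding (1B)
2..20  blocks  (18B, 2-aligned)
20..24  n_entries  (4B, 4-aligned)
24..46  mtime  (22B, 2-aligned)
46..48  reserved  (2B, 2-aligned)
48..50  signature  (2B, 2-aligned)
50..52  -- padding (2B)
52..56  size  (4B, 4-aligned)
56..57  inode  (1B, 1-aligned)
57..60  -- tail padding (3B)
sizeof = 60, alignof = 4
— Frame2 —
0..4  n_entries  (4B, 4-aligned)
4..8  size  (4B, 4-aligned)
8..30  mtime  (22B, 2-aligned)
30..48  blocks  (18B, 2-aligned)
48..50  reserved  (2B, 2-aligned)
50..52  signature  (2B, 2-aligned)
52..53  attrs  (1B, 1-aligned)
53..54  inode  (1B, 1-aligned)
54..56  -- tail padding (2B)
sizeof = 56, alignof = 4
60 − 56 = 4

4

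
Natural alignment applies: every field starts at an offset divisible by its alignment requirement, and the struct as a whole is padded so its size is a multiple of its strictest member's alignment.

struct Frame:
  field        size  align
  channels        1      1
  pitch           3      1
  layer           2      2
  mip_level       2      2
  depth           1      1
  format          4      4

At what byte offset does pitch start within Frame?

0..1  channels  (1B, 1-aligned)
1..4  pitch  (3B, 1-aligned)

1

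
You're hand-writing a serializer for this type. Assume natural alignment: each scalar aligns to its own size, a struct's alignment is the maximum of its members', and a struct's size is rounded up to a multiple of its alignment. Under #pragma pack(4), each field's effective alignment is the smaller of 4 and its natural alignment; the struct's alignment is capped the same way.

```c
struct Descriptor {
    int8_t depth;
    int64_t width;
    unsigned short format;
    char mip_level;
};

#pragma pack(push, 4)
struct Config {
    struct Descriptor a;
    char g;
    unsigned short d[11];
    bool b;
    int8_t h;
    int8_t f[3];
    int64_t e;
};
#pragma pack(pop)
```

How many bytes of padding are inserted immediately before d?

Descriptor: depth at 0 (size 1, align 1) → ends 1; pad 7 to align 8 for width; width at 8 (size 8, align 8) → ends 16; format at 16 (size 2, align 2) → ends 18; mip_level at 18 (size 1, align 1) → ends 19; tail pad 5 to reach multiple of 8; total 24 bytes, alignment 8
a at 0 (size 24, align 4) → ends 24
g at 24 (size 1, align 1) → ends 25
pad 1 to align 2 for d
d at 26 (size 22, align 2) → ends 48

1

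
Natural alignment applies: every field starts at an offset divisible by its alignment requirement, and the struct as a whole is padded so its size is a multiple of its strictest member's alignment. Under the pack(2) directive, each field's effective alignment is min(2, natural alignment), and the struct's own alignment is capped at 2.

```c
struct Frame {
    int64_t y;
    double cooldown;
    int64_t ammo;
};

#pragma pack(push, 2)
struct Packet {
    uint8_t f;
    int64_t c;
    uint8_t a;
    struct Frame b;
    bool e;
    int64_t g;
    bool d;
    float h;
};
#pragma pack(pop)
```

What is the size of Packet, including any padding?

52 bytes

Frame: 0..8  y  (8B, 8-aligned); 8..16  cooldown  (8B, 8-aligned); 16..24  ammo  (8B, 8-aligned); sizeof = 24, alignof = 8
0..1  f  (1B, 1-aligned)
1..2  -- padding (1B)
2..10  c  (8B, 2-aligned)
10..11  a  (1B, 1-aligned)
11..12  -- padding (1B)
12..36  b  (24B, 2-aligned)
36..37  e  (1B, 1-aligned)
37..38  -- padding (1B)
38..46  g  (8B, 2-aligned)
46..47  d  (1B, 1-aligned)
47..48  -- padding (1B)
48..52  h  (4B, 2-aligned)
sizeof = 52, alignof = 2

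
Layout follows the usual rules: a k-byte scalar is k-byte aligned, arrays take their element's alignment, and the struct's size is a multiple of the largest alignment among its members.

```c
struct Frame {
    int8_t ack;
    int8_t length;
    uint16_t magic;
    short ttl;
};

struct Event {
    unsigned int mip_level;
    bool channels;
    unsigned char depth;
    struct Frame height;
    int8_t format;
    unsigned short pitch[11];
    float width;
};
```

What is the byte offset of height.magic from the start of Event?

Frame: 0..1  ack  (1B, 1-aligned); 1..2  length  (1B, 1-aligned); 2..4  magic  (2B, 2-aligned); 4..6  ttl  (2B, 2-aligned); sizeof = 6, alignof = 2
0..4  mip_level  (4B, 4-aligned)
4..5  channels  (1B, 1-aligned)
5..6  depth  (1B, 1-aligned)
6..12  height  (6B, 2-aligned)
within Frame: magic at 2
6 + 2 = 8

8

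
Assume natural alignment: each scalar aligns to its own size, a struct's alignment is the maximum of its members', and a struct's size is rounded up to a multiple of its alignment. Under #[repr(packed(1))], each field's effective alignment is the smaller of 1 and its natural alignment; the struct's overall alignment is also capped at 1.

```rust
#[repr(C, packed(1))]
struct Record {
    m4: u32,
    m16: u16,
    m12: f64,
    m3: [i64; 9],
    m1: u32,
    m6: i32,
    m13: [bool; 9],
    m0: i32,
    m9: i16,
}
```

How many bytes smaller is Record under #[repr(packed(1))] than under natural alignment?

11

natural layout:
  0..4  m4  (4B, 4-aligned)
  4..6  m16  (2B, 2-aligned)
  6..8  -- padding (2B)
  8..16  m12  (8B, 8-aligned)
  16..88  m3  (72B, 8-aligned)
  88..92  m1  (4B, 4-aligned)
  92..96  m6  (4B, 4-aligned)
  96..105  m13  (9B, 1-aligned)
  105..108  -- padding (3B)
  108..112  m0  (4B, 4-aligned)
  112..114  m9  (2B, 2-aligned)
  114..120  -- tail padding (6B)
  sizeof = 120, alignof = 8
packed(1) layout:
  0..4  m4  (4B, 1-aligned)
  4..6  m16  (2B, 1-aligned)
  6..14  m12  (8B, 1-aligned)
  14..86  m3  (72B, 1-aligned)
  86..90  m1  (4B, 1-aligned)
  90..94  m6  (4B, 1-aligned)
  94..103  m13  (9B, 1-aligned)
  103..107  m0  (4B, 1-aligned)
  107..109  m9  (2B, 1-aligned)
  sizeof = 109, alignof = 1
120 − 109 = 11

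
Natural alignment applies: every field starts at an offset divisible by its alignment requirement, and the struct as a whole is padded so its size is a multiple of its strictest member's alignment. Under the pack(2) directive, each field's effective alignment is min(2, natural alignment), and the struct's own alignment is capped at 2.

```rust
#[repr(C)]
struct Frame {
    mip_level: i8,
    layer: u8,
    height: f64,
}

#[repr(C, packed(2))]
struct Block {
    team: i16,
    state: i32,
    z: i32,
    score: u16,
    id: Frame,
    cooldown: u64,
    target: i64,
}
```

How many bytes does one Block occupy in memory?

Frame: @0: mip_level [1B, align 1] → 1; @1: layer [1B, align 1] → 2; +6 pad (align 8); @8: height [8B, align 8] → 16; size 16, align 8
@0: team [2B, align 2] → 2
@2: state [4B, align 2] → 6
@6: z [4B, align 2] → 10
@10: score [2B, align 2] → 12
@12: id [16B, align 2] → 28
@28: cooldown [8B, align 2] → 36
@36: target [8B, align 2] → 44
size 44, align 2

44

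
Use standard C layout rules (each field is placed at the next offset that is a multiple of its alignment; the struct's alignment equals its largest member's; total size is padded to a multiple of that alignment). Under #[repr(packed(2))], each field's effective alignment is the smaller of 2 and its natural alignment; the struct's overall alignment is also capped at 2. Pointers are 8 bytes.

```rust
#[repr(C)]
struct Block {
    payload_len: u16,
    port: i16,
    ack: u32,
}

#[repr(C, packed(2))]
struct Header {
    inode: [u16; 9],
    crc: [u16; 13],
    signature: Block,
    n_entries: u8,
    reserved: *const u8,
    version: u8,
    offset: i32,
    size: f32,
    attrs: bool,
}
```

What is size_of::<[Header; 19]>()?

1406

Block: payload_len at 0 (size 2, align 2) → ends 2; port at 2 (size 2, align 2) → ends 4; ack at 4 (size 4, align 4) → ends 8; total 8 bytes, alignment 4
inode at 0 (size 18, align 2) → ends 18
crc at 18 (size 26, align 2) → ends 44
signature at 44 (size 8, align 2) → ends 52
n_entries at 52 (size 1, align 1) → ends 53
pad 1 to align 2 for reserved
reserved at 54 (size 8, align 2) → ends 62
version at 62 (size 1, align 1) → ends 63
pad 1 to align 2 for offset
offset at 64 (size 4, align 2) → ends 68
size at 68 (size 4, align 2) → ends 72
attrs at 72 (size 1, align 1) → ends 73
tail pad 1 to reach multiple of 2
total 74 bytes, alignment 2
array of 19: 19 × 74 = 1406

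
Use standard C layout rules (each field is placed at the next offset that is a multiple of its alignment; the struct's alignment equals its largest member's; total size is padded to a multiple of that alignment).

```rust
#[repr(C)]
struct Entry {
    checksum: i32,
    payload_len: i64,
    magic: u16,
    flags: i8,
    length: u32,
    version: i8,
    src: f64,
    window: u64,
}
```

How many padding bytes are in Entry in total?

@0: checksum [4B, align 4] → 4
+4 pad (align 8)
@8: payload_len [8B, align 8] → 16
@16: magic [2B, align 2] → 18
@18: flags [1B, align 1] → 19
+1 pad (align 4)
@20: length [4B, align 4] → 24
@24: version [1B, align 1] → 25
+7 pad (align 8)
@32: src [8B, align 8] → 40
@40: window [8B, align 8] → 48
size 48, align 8
data bytes 36, size 48 → padding 12

12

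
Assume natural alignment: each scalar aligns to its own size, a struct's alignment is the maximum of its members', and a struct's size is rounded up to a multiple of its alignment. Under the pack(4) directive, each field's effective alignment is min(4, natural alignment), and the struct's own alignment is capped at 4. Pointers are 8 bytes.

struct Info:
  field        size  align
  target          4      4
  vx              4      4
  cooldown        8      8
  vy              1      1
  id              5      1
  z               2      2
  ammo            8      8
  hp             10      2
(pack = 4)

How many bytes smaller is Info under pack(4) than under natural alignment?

natural layout:
  @0: target [4B, align 4] → 4
  @4: vx [4B, align 4] → 8
  @8: cooldown [8B, align 8] → 16
  @16: vy [1B, align 1] → 17
  @17: id [5B, align 1] → 22
  @22: z [2B, align 2] → 24
  @24: ammo [8B, align 8] → 32
  @32: hp [10B, align 2] → 42
  +6 tail pad (align 8)
  size 48, align 8
packed(4) layout:
  @0: target [4B, align 4] → 4
  @4: vx [4B, align 4] → 8
  @8: cooldown [8B, align 4] → 16
  @16: vy [1B, align 1] → 17
  @17: id [5B, align 1] → 22
  @22: z [2B, align 2] → 24
  @24: ammo [8B, align 4] → 32
  @32: hp [10B, align 2] → 42
  +2 tail pad (align 4)
  size 44, align 4
48 − 44 = 4

4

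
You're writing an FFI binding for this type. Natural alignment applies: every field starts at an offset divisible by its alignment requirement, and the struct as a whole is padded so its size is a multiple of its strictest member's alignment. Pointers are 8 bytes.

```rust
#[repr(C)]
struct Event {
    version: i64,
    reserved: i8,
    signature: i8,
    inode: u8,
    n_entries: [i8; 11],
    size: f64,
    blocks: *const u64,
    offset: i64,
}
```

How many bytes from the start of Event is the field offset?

0..8  version  (8B, 8-aligned)
8..9  reserved  (1B, 1-aligned)
9..10  signature  (1B, 1-aligned)
10..11  inode  (1B, 1-aligned)
11..22  n_entries  (11B, 1-aligned)
22..24  -- padding (2B)
24..32  size  (8B, 8-aligned)
32..40  blocks  (8B, 8-aligned)
40..48  offset  (8B, 8-aligned)

40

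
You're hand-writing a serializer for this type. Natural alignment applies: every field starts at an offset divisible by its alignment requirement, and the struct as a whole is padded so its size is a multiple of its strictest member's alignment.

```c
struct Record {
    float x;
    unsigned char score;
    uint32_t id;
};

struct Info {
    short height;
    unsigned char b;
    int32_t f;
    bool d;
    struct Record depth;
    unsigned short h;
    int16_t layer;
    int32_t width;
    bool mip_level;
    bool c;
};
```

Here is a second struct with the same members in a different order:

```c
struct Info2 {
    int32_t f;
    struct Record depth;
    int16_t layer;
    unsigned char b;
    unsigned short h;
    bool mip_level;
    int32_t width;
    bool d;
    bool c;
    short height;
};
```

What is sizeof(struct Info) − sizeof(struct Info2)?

Record: @0: x [4B, align 4] → 4; @4: score [1B, align 1] → 5; +3 pad (align 4); @8: id [4B, align 4] → 12; size 12, align 4
@0: height [2B, align 2] → 2
@2: b [1B, align 1] → 3
+1 pad (align 4)
@4: f [4B, align 4] → 8
@8: d [1B, align 1] → 9
+3 pad (align 4)
@12: depth [12B, align 4] → 24
@24: h [2B, align 2] → 26
@26: layer [2B, align 2] → 28
@28: width [4B, align 4] → 32
@32: mip_level [1B, align 1] → 33
@33: c [1B, align 1] → 34
+2 tail pad (align 4)
size 36, align 4
— Info2 —
@0: f [4B, align 4] → 4
@4: depth [12B, align 4] → 16
@16: layer [2B, align 2] → 18
@18: b [1B, align 1] → 19
+1 pad (align 2)
@20: h [2B, align 2] → 22
@22: mip_level [1B, align 1] → 23
+1 pad (align 4)
@24: width [4B, align 4] → 28
@28: d [1B, align 1] → 29
@29: c [1B, align 1] → 30
@30: height [2B, align 2] → 32
size 32, align 4
36 − 32 = 4

4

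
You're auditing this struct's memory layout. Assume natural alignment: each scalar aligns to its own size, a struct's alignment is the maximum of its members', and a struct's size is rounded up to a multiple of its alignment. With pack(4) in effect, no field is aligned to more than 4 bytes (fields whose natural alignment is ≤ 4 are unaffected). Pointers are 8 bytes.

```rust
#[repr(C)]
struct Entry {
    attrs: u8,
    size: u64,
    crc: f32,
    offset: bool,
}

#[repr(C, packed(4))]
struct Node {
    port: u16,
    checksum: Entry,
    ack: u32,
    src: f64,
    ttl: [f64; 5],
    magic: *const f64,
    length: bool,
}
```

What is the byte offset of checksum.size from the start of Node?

12

Entry: attrs at 0 (size 1, align 1) → ends 1; pad 7 to align 8 for size; size at 8 (size 8, align 8) → ends 16; crc at 16 (size 4, align 4) → ends 20; offset at 20 (size 1, align 1) → ends 21; tail pad 3 to reach multiple of 8; total 24 bytes, alignment 8
port at 0 (size 2, align 2) → ends 2
pad 2 to align 4 for checksum
checksum at 4 (size 24, align 4) → ends 28
within Entry: size at 8
4 + 8 = 12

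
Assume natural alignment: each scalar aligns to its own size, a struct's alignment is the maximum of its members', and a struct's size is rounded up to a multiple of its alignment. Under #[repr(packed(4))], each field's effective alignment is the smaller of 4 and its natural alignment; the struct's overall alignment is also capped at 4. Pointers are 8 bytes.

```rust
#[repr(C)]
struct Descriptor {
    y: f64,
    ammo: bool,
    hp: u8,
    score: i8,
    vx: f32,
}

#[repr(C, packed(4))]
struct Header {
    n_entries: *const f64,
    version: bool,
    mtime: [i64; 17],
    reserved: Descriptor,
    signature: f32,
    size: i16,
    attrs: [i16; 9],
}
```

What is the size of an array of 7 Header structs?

Descriptor: y at 0 (size 8, align 8) → ends 8; ammo at 8 (size 1, align 1) → ends 9; hp at 9 (size 1, align 1) → ends 10; score at 10 (size 1, align 1) → ends 11; pad 1 to align 4 for vx; vx at 12 (size 4, align 4) → ends 16; total 16 bytes, alignment 8
n_entries at 0 (size 8, align 4) → ends 8
version at 8 (size 1, align 1) → ends 9
pad 3 to align 4 for mtime
mtime at 12 (size 136, align 4) → ends 148
reserved at 148 (size 16, align 4) → ends 164
signature at 164 (size 4, align 4) → ends 168
size at 168 (size 2, align 2) → ends 170
attrs at 170 (size 18, align 2) → ends 188
total 188 bytes, alignment 4
array of 7: 7 × 188 = 1316

1316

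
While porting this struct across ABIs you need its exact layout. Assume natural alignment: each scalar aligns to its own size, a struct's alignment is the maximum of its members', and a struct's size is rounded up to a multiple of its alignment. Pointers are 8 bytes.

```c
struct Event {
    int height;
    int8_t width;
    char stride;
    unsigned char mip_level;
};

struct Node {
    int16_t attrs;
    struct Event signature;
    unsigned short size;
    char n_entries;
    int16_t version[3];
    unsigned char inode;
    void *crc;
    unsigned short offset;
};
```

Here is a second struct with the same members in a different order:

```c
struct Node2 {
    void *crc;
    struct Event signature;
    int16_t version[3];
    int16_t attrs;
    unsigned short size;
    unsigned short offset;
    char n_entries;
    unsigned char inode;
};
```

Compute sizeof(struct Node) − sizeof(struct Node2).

Event: 0..4  height  (4B, 4-aligned); 4..5  width  (1B, 1-aligned); 5..6  stride  (1B, 1-aligned); 6..7  mip_level  (1B, 1-aligned); 7..8  -- tail padding (1B); sizeof = 8, alignof = 4
0..2  attrs  (2B, 2-aligned)
2..4  -- padding (2B)
4..12  signature  (8B, 4-aligned)
12..14  size  (2B, 2-aligned)
14..15  n_entries  (1B, 1-aligned)
15..16  -- padding (1B)
16..22  version  (6B, 2-aligned)
22..23  inode  (1B, 1-aligned)
23..24  -- padding (1B)
24..32  crc  (8B, 8-aligned)
32..34  offset  (2B, 2-aligned)
34..40  -- tail padding (6B)
sizeof = 40, alignof = 8
— Node2 —
0..8  crc  (8B, 8-aligned)
8..16  signature  (8B, 4-aligned)
16..22  version  (6B, 2-aligned)
22..24  attrs  (2B, 2-aligned)
24..26  size  (2B, 2-aligned)
26..28  offset  (2B, 2-aligned)
28..29  n_entries  (1B, 1-aligned)
29..30  inode  (1B, 1-aligned)
30..32  -- tail padding (2B)
sizeof = 32, alignof = 8
40 − 32 = 8

8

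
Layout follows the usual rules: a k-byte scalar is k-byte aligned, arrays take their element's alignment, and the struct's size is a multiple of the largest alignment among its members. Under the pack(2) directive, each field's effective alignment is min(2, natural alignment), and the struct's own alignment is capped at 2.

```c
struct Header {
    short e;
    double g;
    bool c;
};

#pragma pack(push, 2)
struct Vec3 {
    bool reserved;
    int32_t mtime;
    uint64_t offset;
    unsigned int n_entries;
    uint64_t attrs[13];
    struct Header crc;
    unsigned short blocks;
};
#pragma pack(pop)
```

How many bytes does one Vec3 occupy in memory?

Header: e at 0 (size 2, align 2) → ends 2; pad 6 to align 8 for g; g at 8 (size 8, align 8) → ends 16; c at 16 (size 1, align 1) → ends 17; tail pad 7 to reach multiple of 8; total 24 bytes, alignment 8
reserved at 0 (size 1, align 1) → ends 1
pad 1 to align 2 for mtime
mtime at 2 (size 4, align 2) → ends 6
offset at 6 (size 8, align 2) → ends 14
n_entries at 14 (size 4, align 2) → ends 18
attrs at 18 (size 104, align 2) → ends 122
crc at 122 (size 24, align 2) → ends 146
blocks at 146 (size 2, align 2) → ends 148
total 148 bytes, alignment 2

148 bytes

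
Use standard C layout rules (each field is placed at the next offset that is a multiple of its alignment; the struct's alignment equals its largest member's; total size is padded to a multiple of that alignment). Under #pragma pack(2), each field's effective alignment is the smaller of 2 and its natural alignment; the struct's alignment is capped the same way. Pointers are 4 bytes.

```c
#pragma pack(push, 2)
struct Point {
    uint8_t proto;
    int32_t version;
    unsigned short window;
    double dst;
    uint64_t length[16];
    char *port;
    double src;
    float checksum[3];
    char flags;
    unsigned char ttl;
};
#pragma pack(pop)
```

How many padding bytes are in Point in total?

proto at 0 (size 1, align 1) → ends 1
pad 1 to align 2 for version
version at 2 (size 4, align 2) → ends 6
window at 6 (size 2, align 2) → ends 8
dst at 8 (size 8, align 2) → ends 16
length at 16 (size 128, align 2) → ends 144
port at 144 (size 4, align 2) → ends 148
src at 148 (size 8, align 2) → ends 156
checksum at 156 (size 12, align 2) → ends 168
flags at 168 (size 1, align 1) → ends 169
ttl at 169 (size 1, align 1) → ends 170
total 170 bytes, alignment 2
data bytes 169, size 170 → padding 1

1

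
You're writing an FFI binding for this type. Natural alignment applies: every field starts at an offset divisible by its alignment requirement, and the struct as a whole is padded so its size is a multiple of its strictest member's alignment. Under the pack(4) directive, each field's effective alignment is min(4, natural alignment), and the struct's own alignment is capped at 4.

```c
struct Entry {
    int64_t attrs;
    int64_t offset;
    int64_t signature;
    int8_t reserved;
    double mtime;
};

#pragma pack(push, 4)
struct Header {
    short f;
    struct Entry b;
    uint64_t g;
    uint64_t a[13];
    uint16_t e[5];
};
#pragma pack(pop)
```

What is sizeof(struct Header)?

168

Entry: @0: attrs [8B, align 8] → 8; @8: offset [8B, align 8] → 16; @16: signature [8B, align 8] → 24; @24: reserved [1B, align 1] → 25; +7 pad (align 8); @32: mtime [8B, align 8] → 40; size 40, align 8
@0: f [2B, align 2] → 2
+2 pad (align 4)
@4: b [40B, align 4] → 44
@44: g [8B, align 4] → 52
@52: a [104B, align 4] → 156
@156: e [10B, align 2] → 166
+2 tail pad (align 4)
size 168, align 4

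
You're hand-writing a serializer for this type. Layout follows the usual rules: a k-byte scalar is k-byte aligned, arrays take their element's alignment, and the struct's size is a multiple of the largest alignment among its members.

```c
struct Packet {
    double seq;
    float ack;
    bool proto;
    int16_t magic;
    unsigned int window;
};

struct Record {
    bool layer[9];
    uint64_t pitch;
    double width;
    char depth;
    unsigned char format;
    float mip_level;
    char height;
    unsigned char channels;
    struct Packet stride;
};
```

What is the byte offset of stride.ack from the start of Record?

Packet: @0: seq [8B, align 8] → 8; @8: ack [4B, align 4] → 12; @12: proto [1B, align 1] → 13; +1 pad (align 2); @14: magic [2B, align 2] → 16; @16: window [4B, align 4] → 20; +4 tail pad (align 8); size 24, align 8
@0: layer [9B, align 1] → 9
+7 pad (align 8)
@16: pitch [8B, align 8] → 24
@24: width [8B, align 8] → 32
@32: depth [1B, align 1] → 33
@33: format [1B, align 1] → 34
+2 pad (align 4)
@36: mip_level [4B, align 4] → 40
@40: height [1B, align 1] → 41
@41: channels [1B, align 1] → 42
+6 pad (align 8)
@48: stride [24B, align 8] → 72
within Packet: ack at 8
48 + 8 = 56

56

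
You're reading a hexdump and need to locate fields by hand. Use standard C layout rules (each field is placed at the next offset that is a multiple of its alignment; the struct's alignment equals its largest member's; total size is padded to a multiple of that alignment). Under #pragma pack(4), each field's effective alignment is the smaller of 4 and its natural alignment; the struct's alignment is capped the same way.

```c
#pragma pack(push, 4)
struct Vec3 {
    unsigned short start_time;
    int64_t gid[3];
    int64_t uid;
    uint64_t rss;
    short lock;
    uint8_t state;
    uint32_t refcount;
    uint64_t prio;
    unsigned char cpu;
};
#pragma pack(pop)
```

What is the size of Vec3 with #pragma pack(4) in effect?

0..2  start_time  (2B, 2-aligned)
2..4  -- padding (2B)
4..28  gid  (24B, 4-aligned)
28..36  uid  (8B, 4-aligned)
36..44  rss  (8B, 4-aligned)
44..46  lock  (2B, 2-aligned)
46..47  state  (1B, 1-aligned)
47..48  -- padding (1B)
48..52  refcount  (4B, 4-aligned)
52..60  prio  (8B, 4-aligned)
60..61  cpu  (1B, 1-aligned)
61..64  -- tail padding (3B)
sizeof = 64, alignof = 4

64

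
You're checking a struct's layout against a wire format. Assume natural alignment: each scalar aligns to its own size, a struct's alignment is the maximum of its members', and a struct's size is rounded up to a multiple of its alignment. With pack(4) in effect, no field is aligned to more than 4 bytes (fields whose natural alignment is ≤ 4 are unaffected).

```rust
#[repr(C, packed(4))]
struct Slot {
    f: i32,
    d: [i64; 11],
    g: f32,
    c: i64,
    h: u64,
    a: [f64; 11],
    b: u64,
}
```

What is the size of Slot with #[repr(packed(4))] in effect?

0..4  f  (4B, 4-aligned)
4..92  d  (88B, 4-aligned)
92..96  g  (4B, 4-aligned)
96..104  c  (8B, 4-aligned)
104..112  h  (8B, 4-aligned)
112..200  a  (88B, 4-aligned)
200..208  b  (8B, 4-aligned)
sizeof = 208, alignof = 4

208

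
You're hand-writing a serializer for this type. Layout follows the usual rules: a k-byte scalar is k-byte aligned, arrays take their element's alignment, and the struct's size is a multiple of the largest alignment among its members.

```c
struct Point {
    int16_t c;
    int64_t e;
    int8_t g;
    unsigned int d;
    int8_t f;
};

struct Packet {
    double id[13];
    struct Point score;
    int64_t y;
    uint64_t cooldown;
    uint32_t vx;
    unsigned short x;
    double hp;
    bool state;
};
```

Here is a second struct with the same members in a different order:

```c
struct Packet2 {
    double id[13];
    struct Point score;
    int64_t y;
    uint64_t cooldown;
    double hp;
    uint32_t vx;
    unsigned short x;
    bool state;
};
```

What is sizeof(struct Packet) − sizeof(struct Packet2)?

Point: 0..2  c  (2B, 2-aligned); 2..8  -- padding (6B); 8..16  e  (8B, 8-aligned); 16..17  g  (1B, 1-aligned); 17..20  -- padding (3B); 20..24  d  (4B, 4-aligned); 24..25  f  (1B, 1-aligned); 25..32  -- tail padding (7B); sizeof = 32, alignof = 8
0..104  id  (104B, 8-aligned)
104..136  score  (32B, 8-aligned)
136..144  y  (8B, 8-aligned)
144..152  cooldown  (8B, 8-aligned)
152..156  vx  (4B, 4-aligned)
156..158  x  (2B, 2-aligned)
158..160  -- padding (2B)
160..168  hp  (8B, 8-aligned)
168..169  state  (1B, 1-aligned)
169..176  -- tail padding (7B)
sizeof = 176, alignof = 8
— Packet2 —
0..104  id  (104B, 8-aligned)
104..136  score  (32B, 8-aligned)
136..144  y  (8B, 8-aligned)
144..152  cooldown  (8B, 8-aligned)
152..160  hp  (8B, 8-aligned)
160..164  vx  (4B, 4-aligned)
164..166  x  (2B, 2-aligned)
166..167  state  (1B, 1-aligned)
167..168  -- tail padding (1B)
sizeof = 168, alignof = 8
176 − 168 = 8

8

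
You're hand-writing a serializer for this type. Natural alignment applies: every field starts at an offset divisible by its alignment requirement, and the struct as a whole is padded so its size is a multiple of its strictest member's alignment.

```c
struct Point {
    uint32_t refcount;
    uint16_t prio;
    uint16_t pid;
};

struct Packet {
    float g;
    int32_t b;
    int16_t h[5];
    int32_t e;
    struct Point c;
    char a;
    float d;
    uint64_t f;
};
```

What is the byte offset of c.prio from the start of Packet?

28

Point: @0: refcount [4B, align 4] → 4; @4: prio [2B, align 2] → 6; @6: pid [2B, align 2] → 8; size 8, align 4
@0: g [4B, align 4] → 4
@4: b [4B, align 4] → 8
@8: h [10B, align 2] → 18
+2 pad (align 4)
@20: e [4B, align 4] → 24
@24: c [8B, align 4] → 32
within Point: prio at 4
24 + 4 = 28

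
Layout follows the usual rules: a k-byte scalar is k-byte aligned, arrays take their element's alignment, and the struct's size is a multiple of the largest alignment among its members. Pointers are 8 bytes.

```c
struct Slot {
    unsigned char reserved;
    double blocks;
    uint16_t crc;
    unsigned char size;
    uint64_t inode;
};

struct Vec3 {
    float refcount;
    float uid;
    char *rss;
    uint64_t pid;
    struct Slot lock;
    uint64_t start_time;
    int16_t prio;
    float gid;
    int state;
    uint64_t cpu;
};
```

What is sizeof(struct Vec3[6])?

528

Slot: reserved at 0 (size 1, align 1) → ends 1; pad 7 to align 8 for blocks; blocks at 8 (size 8, align 8) → ends 16; crc at 16 (size 2, align 2) → ends 18; size at 18 (size 1, align 1) → ends 19; pad 5 to align 8 for inode; inode at 24 (size 8, align 8) → ends 32; total 32 bytes, alignment 8
refcount at 0 (size 4, align 4) → ends 4
uid at 4 (size 4, align 4) → ends 8
rss at 8 (size 8, align 8) → ends 16
pid at 16 (size 8, align 8) → ends 24
lock at 24 (size 32, align 8) → ends 56
start_time at 56 (size 8, align 8) → ends 64
prio at 64 (size 2, align 2) → ends 66
pad 2 to align 4 for gid
gid at 68 (size 4, align 4) → ends 72
state at 72 (size 4, align 4) → ends 76
pad 4 to align 8 for cpu
cpu at 80 (size 8, align 8) → ends 88
total 88 bytes, alignment 8
array of 6: 6 × 88 = 528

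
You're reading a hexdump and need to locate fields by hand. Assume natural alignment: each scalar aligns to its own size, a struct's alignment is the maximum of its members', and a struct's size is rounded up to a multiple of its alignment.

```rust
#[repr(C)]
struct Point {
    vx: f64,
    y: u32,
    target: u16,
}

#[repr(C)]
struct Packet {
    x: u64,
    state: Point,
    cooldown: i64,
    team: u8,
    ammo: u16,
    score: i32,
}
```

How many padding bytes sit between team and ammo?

Point: 0..8  vx  (8B, 8-aligned); 8..12  y  (4B, 4-aligned); 12..14  target  (2B, 2-aligned); 14..16  -- tail padding (2B); sizeof = 16, alignof = 8
0..8  x  (8B, 8-aligned)
8..24  state  (16B, 8-aligned)
24..32  cooldown  (8B, 8-aligned)
32..33  team  (1B, 1-aligned)
33..34  -- padding (1B)
34..36  ammo  (2B, 2-aligned)

1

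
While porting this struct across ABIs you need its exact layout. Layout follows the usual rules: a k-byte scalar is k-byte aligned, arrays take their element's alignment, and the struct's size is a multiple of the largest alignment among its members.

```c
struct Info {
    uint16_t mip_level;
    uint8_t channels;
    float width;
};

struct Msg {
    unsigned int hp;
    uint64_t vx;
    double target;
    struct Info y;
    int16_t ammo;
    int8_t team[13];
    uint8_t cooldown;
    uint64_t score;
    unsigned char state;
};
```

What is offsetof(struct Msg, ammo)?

Info: mip_level at 0 (size 2, align 2) → ends 2; channels at 2 (size 1, align 1) → ends 3; pad 1 to align 4 for width; width at 4 (size 4, align 4) → ends 8; total 8 bytes, alignment 4
hp at 0 (size 4, align 4) → ends 4
pad 4 to align 8 for vx
vx at 8 (size 8, align 8) → ends 16
target at 16 (size 8, align 8) → ends 24
y at 24 (size 8, align 4) → ends 32
ammo at 32 (size 2, align 2) → ends 34

32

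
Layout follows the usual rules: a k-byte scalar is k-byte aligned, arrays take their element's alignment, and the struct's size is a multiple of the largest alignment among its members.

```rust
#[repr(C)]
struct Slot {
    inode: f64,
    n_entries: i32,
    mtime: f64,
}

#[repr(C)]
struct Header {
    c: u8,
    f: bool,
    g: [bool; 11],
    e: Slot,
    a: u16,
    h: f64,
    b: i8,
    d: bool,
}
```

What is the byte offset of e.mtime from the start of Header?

Slot: inode at 0 (size 8, align 8) → ends 8; n_entries at 8 (size 4, align 4) → ends 12; pad 4 to align 8 for mtime; mtime at 16 (size 8, align 8) → ends 24; total 24 bytes, alignment 8
c at 0 (size 1, align 1) → ends 1
f at 1 (size 1, align 1) → ends 2
g at 2 (size 11, align 1) → ends 13
pad 3 to align 8 for e
e at 16 (size 24, align 8) → ends 40
within Slot: mtime at 16
16 + 16 = 32

32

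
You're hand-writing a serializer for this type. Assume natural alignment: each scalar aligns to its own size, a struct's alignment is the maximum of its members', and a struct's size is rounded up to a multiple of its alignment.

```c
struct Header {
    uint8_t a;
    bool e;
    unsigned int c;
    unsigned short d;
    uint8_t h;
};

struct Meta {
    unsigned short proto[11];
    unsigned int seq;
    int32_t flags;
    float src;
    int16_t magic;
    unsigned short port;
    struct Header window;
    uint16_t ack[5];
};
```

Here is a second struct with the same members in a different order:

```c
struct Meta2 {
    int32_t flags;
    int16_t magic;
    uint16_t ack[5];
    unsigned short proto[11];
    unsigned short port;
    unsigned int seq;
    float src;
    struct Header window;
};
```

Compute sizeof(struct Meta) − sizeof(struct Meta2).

4

Header: @0: a [1B, align 1] → 1; @1: e [1B, align 1] → 2; +2 pad (align 4); @4: c [4B, align 4] → 8; @8: d [2B, align 2] → 10; @10: h [1B, align 1] → 11; +1 tail pad (align 4); size 12, align 4
@0: proto [22B, align 2] → 22
+2 pad (align 4)
@24: seq [4B, align 4] → 28
@28: flags [4B, align 4] → 32
@32: src [4B, align 4] → 36
@36: magic [2B, align 2] → 38
@38: port [2B, align 2] → 40
@40: window [12B, align 4] → 52
@52: ack [10B, align 2] → 62
+2 tail pad (align 4)
size 64, align 4
— Meta2 —
@0: flags [4B, align 4] → 4
@4: magic [2B, align 2] → 6
@6: ack [10B, align 2] → 16
@16: proto [22B, align 2] → 38
@38: port [2B, align 2] → 40
@40: seq [4B, align 4] → 44
@44: src [4B, align 4] → 48
@48: window [12B, align 4] → 60
size 60, align 4
64 − 60 = 4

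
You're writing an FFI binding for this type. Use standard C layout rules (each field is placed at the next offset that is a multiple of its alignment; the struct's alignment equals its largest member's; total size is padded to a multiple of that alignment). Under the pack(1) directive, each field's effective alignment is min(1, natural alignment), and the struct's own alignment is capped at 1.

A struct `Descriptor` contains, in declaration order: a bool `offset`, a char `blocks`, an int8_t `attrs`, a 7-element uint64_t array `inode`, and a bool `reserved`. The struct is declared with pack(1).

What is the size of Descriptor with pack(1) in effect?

offset at 0 (size 1, align 1) → ends 1
blocks at 1 (size 1, align 1) → ends 2
attrs at 2 (size 1, align 1) → ends 3
inode at 3 (size 56, align 1) → ends 59
reserved at 59 (size 1, align 1) → ends 60
total 60 bytes, alignment 1

60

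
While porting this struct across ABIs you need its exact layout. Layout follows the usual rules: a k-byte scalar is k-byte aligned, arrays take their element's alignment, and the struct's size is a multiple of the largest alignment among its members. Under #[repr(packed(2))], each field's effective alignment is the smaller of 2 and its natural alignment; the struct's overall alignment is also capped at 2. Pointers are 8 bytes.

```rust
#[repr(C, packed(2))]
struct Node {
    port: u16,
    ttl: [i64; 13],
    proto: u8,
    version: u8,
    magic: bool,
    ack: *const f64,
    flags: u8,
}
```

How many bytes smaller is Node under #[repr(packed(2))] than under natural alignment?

16

natural layout:
  port at 0 (size 2, align 2) → ends 2
  pad 6 to align 8 for ttl
  ttl at 8 (size 104, align 8) → ends 112
  proto at 112 (size 1, align 1) → ends 113
  version at 113 (size 1, align 1) → ends 114
  magic at 114 (size 1, align 1) → ends 115
  pad 5 to align 8 for ack
  ack at 120 (size 8, align 8) → ends 128
  flags at 128 (size 1, align 1) → ends 129
  tail pad 7 to reach multiple of 8
  total 136 bytes, alignment 8
packed(2) layout:
  port at 0 (size 2, align 2) → ends 2
  ttl at 2 (size 104, align 2) → ends 106
  proto at 106 (size 1, align 1) → ends 107
  version at 107 (size 1, align 1) → ends 108
  magic at 108 (size 1, align 1) → ends 109
  pad 1 to align 2 for ack
  ack at 110 (size 8, align 2) → ends 118
  flags at 118 (size 1, align 1) → ends 119
  tail pad 1 to reach multiple of 2
  total 120 bytes, alignment 2
136 − 120 = 16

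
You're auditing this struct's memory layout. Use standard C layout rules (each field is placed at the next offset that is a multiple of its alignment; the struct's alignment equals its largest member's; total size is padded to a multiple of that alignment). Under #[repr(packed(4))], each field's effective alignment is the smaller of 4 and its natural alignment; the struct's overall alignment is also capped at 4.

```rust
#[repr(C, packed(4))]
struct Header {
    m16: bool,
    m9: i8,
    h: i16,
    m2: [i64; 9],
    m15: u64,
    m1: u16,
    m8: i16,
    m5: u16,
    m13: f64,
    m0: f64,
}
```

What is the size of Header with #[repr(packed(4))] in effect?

108

0..1  m16  (1B, 1-aligned)
1..2  m9  (1B, 1-aligned)
2..4  h  (2B, 2-aligned)
4..76  m2  (72B, 4-aligned)
76..84  m15  (8B, 4-aligned)
84..86  m1  (2B, 2-aligned)
86..88  m8  (2B, 2-aligned)
88..90  m5  (2B, 2-aligned)
90..92  -- padding (2B)
92..100  m13  (8B, 4-aligned)
100..108  m0  (8B, 4-aligned)
sizeof = 108, alignof = 4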